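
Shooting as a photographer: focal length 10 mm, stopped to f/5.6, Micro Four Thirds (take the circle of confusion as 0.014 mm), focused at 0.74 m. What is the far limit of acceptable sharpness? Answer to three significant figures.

Hyperfocal distance H = f²/(N·c) + f = 10²/(5.6 × 0.014) + 10 = 100/0.0784 + 10 ≈ 1285.5 mm ≈ 1.286 m.
Far limit Df = s·(H − f)/(H − s) = 740 × (1285.5 − 10) / (1285.5 − 740) = 740 × 1275.5 / 545.5 ≈ 1730.3 mm ≈ 1.73 m.

1.73 m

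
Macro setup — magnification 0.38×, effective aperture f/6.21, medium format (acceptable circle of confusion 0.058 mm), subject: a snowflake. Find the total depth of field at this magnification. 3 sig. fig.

At magnification m, DoF ≈ 2·N_eff·c/m² = 2 × 6.21 × 0.058 / 0.38² = 0.7204 / 0.1444 ≈ 4.99 mm.

4.99 mm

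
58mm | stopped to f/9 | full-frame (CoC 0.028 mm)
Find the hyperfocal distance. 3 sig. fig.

Hyperfocal distance H = f²/(N·c) + f = 58²/(9 × 0.028) + 58 = 3364/0.252 + 58 ≈ 13407.2 mm ≈ 13.4 m.

13.4 m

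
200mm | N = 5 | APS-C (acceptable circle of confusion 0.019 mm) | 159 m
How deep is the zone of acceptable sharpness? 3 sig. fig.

140 m

Hyperfocal distance H = f²/(N·c) + f = 200²/(5 × 0.019) + 200 = 40000/0.095 + 200 ≈ 421252.6 mm ≈ 421.3 m.
Near limit Dn = s·(H − f)/(H + s − 2f) = 159000 × (421252.6 − 200) / (421252.6 + 159000 − 2 × 200) = 159000 × 421052.6 / 579852.6 ≈ 115456 mm.
Far limit Df = s·(H − f)/(H − s) = 159000 × (421252.6 − 200) / (421252.6 − 159000) = 159000 × 421052.6 / 262252.6 ≈ 255278 mm.
Depth of field = Df − Dn = 255278 − 115456 ≈ 139822 mm ≈ 140 m.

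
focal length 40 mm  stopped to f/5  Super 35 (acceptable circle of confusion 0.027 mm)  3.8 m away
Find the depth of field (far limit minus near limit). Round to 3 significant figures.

2.68 m

Hyperfocal distance H = f²/(N·c) + f = 40²/(5 × 0.027) + 40 = 1600/0.135 + 40 ≈ 11891.9 mm ≈ 11.89 m.
Near limit Dn = s·(H − f)/(H + s − 2f) = 3800 × (11891.9 − 40) / (11891.9 + 3800 − 2 × 40) = 3800 × 11851.9 / 15611.9 ≈ 2884.8 mm.
Far limit Df = s·(H − f)/(H − s) = 3800 × (11891.9 − 40) / (11891.9 − 3800) = 3800 × 11851.9 / 8091.9 ≈ 5565.7 mm.
Depth of field = Df − Dn = 5565.7 − 2884.8 ≈ 2680.9 mm ≈ 2.68 m.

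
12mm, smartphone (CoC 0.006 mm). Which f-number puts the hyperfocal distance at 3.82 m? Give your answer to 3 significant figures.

Rearrange H = f²/(N·c) + f for N: N = f² / ((H − f)·c).
N = 12² / ((3820 − 12) × 0.006) = 144 / 22.85 ≈ 6.30.

f/6.30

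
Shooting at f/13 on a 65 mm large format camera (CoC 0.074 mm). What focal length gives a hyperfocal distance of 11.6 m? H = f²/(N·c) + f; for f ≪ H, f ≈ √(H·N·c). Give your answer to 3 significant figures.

From H = f²/(N·c) + f, with f ≪ H: f ≈ √(H·N·c) = √(11600 × 13 × 0.074) = √11159 ≈ 105.6 mm.
Exact: f² + N·c·f − N·c·H = 0 ⇒ f = (−N·c + √((N·c)² + 4·N·c·H))/2 = (−0.962 + √44638)/2 ≈ 105.16 mm ≈ 105 mm.

105 mm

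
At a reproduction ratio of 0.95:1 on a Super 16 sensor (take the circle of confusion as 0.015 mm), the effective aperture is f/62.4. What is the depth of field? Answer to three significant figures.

2.07 mm

At magnification m, DoF ≈ 2·N_eff·c/m² = 2 × 62.4 × 0.015 / 0.95² = 1.872 / 0.9025 ≈ 2.07 mm.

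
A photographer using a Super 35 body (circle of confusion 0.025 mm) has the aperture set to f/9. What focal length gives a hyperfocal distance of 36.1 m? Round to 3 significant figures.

90.0 mm

From H = f²/(N·c) + f, with f ≪ H: f ≈ √(H·N·c) = √(36100 × 9 × 0.025) = √8122.5 ≈ 90.12 mm.
Exact: f² + N·c·f − N·c·H = 0 ⇒ f = (−N·c + √((N·c)² + 4·N·c·H))/2 = (−0.225 + √32490)/2 ≈ 90.012 mm ≈ 90.0 mm.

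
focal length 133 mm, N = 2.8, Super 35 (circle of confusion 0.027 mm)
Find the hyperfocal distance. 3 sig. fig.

234 m

Hyperfocal distance H = f²/(N·c) + f = 133²/(2.8 × 0.027) + 133 = 17689/0.0756 + 133 ≈ 234114.5 mm ≈ 234 m.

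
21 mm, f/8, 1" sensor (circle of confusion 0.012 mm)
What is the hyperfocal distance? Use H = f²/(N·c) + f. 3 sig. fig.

4.61 m

Hyperfocal distance H = f²/(N·c) + f = 21²/(8 × 0.012) + 21 = 441/0.096 + 21 ≈ 4614.8 mm ≈ 4.61 m.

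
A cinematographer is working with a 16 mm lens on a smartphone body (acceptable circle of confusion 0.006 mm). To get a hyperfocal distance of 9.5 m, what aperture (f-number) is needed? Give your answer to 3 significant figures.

Rearrange H = f²/(N·c) + f for N: N = f² / ((H − f)·c).
N = 16² / ((9500 − 16) × 0.006) = 256 / 56.90 ≈ 4.50.

f/4.50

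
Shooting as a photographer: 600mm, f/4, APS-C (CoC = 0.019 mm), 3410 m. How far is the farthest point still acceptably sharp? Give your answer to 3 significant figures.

12200 m

Hyperfocal distance H = f²/(N·c) + f = 600²/(4 × 0.019) + 600 = 360000/0.076 + 600 ≈ 4737442.1 mm ≈ 4737 m.
Far limit Df = s·(H − f)/(H − s) = 3410000 × (4737442.1 − 600) / (4737442.1 − 3410000) = 3410000 × 4736842.1 / 1327442.1 ≈ 12168238 mm ≈ 12200 m.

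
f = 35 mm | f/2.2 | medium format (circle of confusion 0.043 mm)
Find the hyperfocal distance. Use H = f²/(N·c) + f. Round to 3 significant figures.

Hyperfocal distance H = f²/(N·c) + f = 35²/(2.2 × 0.043) + 35 = 1225/0.0946 + 35 ≈ 12984.3 mm ≈ 13.0 m.

13.0 m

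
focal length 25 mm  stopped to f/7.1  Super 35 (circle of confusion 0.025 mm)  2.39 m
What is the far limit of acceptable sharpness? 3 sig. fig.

7.28 m

Hyperfocal distance H = f²/(N·c) + f = 25²/(7.1 × 0.025) + 25 = 625/0.1775 + 25 ≈ 3546.1 mm ≈ 3.546 m.
Far limit Df = s·(H − f)/(H − s) = 2390 × (3546.1 − 25) / (3546.1 − 2390) = 2390 × 3521.1 / 1156.1 ≈ 7279.0 mm ≈ 7.28 m.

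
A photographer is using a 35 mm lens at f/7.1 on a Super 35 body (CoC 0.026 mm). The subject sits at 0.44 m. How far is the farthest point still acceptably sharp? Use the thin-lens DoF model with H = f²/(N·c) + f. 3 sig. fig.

469 mm

Hyperfocal distance H = f²/(N·c) + f = 35²/(7.1 × 0.026) + 35 = 1225/0.1846 + 35 ≈ 6671.0 mm ≈ 6.671 m.
Far limit Df = s·(H − f)/(H − s) = 440 × (6671.0 − 35) / (6671.0 − 440) = 440 × 6636.0 / 6231.0 ≈ 468.60 mm.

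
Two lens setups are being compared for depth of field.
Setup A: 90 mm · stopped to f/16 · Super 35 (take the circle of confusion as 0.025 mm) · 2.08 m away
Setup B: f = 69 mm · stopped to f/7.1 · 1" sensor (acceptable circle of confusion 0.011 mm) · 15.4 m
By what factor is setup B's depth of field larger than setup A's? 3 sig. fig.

Setup A: H = 90²/(16×0.025) + 90 ≈ 20340.0 mm; DoF = Df − Dn = 2306.68 − 1893.88 ≈ 412.80 mm.
Setup B: H = 69²/(7.1×0.011) + 69 ≈ 61029.3 mm; DoF = Df − Dn = 20574.2 − 12305.3 ≈ 8268.9 mm.
Ratio = 8268.9 / 412.80 ≈ 20.0.

20.0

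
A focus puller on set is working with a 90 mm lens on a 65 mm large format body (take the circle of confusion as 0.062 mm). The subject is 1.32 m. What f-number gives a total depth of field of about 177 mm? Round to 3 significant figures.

f/7.09

Write h = H − f = f²/(N·c). The thin-lens limits are Dn = s·h/(h + (s−f)) and Df = s·h/(h − (s−f)), so DoF = Df − Dn = 2·s·(s−f)·h / (h² − (s−f)²).
That is a quadratic in h: DoF·h² − 2·s·(s−f)·h − DoF·(s−f)² = 0 ⇒ h = (s−f)·(s + √(s² + DoF²)) / DoF = 1230 × (1320 + √(1320² + 177²)) / 177 = 1230 × (1320 + 1331.81) / 177 ≈ 18428 mm.
Then N = f²/(c·h) = 90² / (0.062 × 18428) = 8100 / 1142.5 ≈ 7.09.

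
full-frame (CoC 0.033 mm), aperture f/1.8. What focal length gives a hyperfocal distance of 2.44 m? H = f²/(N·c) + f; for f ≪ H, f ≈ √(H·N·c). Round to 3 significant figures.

From H = f²/(N·c) + f, with f ≪ H: f ≈ √(H·N·c) = √(2440 × 1.8 × 0.033) = √144.94 ≈ 12.04 mm.
The +f correction barely moves this — solving exactly, f² + N·c·f − N·c·H = 0 ⇒ f = (−N·c + √((N·c)² + 4·N·c·H))/2 = (−0.0594 + √579.75)/2 ≈ 12.009 mm, so f ≈ 12.0 mm.

12.0 mm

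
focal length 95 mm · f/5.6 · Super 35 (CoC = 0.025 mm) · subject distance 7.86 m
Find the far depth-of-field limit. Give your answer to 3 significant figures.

Hyperfocal distance H = f²/(N·c) + f = 95²/(5.6 × 0.025) + 95 = 9025/0.14 + 95 ≈ 64559.3 mm ≈ 64.56 m.
Far limit Df = s·(H − f)/(H − s) = 7860 × (64559.3 − 95) / (64559.3 − 7860) = 7860 × 64464.3 / 56699.3 ≈ 8936.4 mm ≈ 8.94 m.

8.94 m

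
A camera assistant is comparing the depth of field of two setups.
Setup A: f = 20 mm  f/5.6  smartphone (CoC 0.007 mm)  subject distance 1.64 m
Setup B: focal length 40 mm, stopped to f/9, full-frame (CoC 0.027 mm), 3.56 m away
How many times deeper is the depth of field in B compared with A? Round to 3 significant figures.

9.98

Setup A: H = 20²/(5.6×0.007) + 20 ≈ 10224.1 mm; DoF = Df − Dn = 1949.50 − 1415.31 ≈ 534.19 mm.
Setup B: H = 40²/(9×0.027) + 40 ≈ 6624.4 mm; DoF = Df − Dn = 7649.3 − 2319.8 ≈ 5329.5 mm.
Ratio = 5329.5 / 534.19 ≈ 9.98.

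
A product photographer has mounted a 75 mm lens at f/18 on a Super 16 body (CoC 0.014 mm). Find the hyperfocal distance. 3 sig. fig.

Hyperfocal distance H = f²/(N·c) + f = 75²/(18 × 0.014) + 75 = 5625/0.252 + 75 ≈ 22396.4 mm ≈ 22.4 m.

22.4 m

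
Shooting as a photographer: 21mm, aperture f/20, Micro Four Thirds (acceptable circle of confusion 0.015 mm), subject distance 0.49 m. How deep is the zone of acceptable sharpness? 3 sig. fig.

348 mm

Hyperfocal distance H = f²/(N·c) + f = 21²/(20 × 0.015) + 21 = 441/0.3 + 21 ≈ 1491.0 mm ≈ 1.491 m.
Near limit Dn = s·(H − f)/(H + s − 2f) = 490 × (1491.0 − 21) / (1491.0 + 490 − 2 × 21) = 490 × 1470.0 / 1939.0 ≈ 371.48 mm.
Far limit Df = s·(H − f)/(H − s) = 490 × (1491.0 − 21) / (1491.0 − 490) = 490 × 1470.0 / 1001.0 ≈ 719.58 mm.
Depth of field = Df − Dn = 719.58 − 371.48 ≈ 348.10 mm.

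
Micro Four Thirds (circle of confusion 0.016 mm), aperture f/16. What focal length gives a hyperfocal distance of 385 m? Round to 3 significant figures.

314 mm

From H = f²/(N·c) + f, with f ≪ H: f ≈ √(H·N·c) = √(385000 × 16 × 0.016) = √98560 ≈ 313.9 mm.
The +f correction barely moves this — solving exactly, f² + N·c·f − N·c·H = 0 ⇒ f = (−N·c + √((N·c)² + 4·N·c·H))/2 = (−0.256 + √394240)/2 ≈ 313.81 mm, so f ≈ 314 mm.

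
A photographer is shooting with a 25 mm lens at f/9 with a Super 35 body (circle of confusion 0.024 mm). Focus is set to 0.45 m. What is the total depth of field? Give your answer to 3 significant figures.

Hyperfocal distance H = f²/(N·c) + f = 25²/(9 × 0.024) + 25 = 625/0.216 + 25 ≈ 2918.5 mm ≈ 2.919 m.
Near limit Dn = s·(H − f)/(H + s − 2f) = 450 × (2918.5 − 25) / (2918.5 + 450 − 2 × 25) = 450 × 2893.5 / 3318.5 ≈ 392.37 mm.
Far limit Df = s·(H − f)/(H − s) = 450 × (2918.5 − 25) / (2918.5 − 450) = 450 × 2893.5 / 2468.5 ≈ 527.48 mm.
Depth of field = Df − Dn = 527.48 − 392.37 ≈ 135.11 mm.

135 mm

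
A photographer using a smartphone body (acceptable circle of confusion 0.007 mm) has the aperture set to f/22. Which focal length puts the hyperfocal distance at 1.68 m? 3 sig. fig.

16.0 mm

From H = f²/(N·c) + f, with f ≪ H: f ≈ √(H·N·c) = √(1680 × 22 × 0.007) = √258.72 ≈ 16.08 mm.
Exact: f² + N·c·f − N·c·H = 0 ⇒ f = (−N·c + √((N·c)² + 4·N·c·H))/2 = (−0.154 + √1034.9)/2 ≈ 16.008 mm ≈ 16.0 mm.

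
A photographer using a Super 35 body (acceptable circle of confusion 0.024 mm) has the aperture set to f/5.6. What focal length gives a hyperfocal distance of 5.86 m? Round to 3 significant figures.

28.0 mm

From H = f²/(N·c) + f, with f ≪ H: f ≈ √(H·N·c) = √(5860 × 5.6 × 0.024) = √787.58 ≈ 28.06 mm.
Exact: f² + N·c·f − N·c·H = 0 ⇒ f = (−N·c + √((N·c)² + 4·N·c·H))/2 = (−0.1344 + √3150.4)/2 ≈ 27.997 mm ≈ 28.0 mm.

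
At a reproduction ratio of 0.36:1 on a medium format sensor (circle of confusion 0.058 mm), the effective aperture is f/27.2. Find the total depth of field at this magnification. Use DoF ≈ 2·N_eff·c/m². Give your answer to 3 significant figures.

24.3 mm

At magnification m, DoF ≈ 2·N_eff·c/m² = 2 × 27.2 × 0.058 / 0.36² = 3.155 / 0.1296 ≈ 24.3 mm.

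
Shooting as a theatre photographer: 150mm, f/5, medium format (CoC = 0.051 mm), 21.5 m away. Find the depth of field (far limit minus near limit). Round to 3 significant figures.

Hyperfocal distance H = f²/(N·c) + f = 150²/(5 × 0.051) + 150 = 22500/0.255 + 150 ≈ 88385.3 mm ≈ 88.39 m.
Near limit Dn = s·(H − f)/(H + s − 2f) = 21500 × (88385.3 − 150) / (88385.3 + 21500 − 2 × 150) = 21500 × 88235.3 / 109585.3 ≈ 17311 mm.
Far limit Df = s·(H − f)/(H − s) = 21500 × (88385.3 − 150) / (88385.3 − 21500) = 21500 × 88235.3 / 66885.3 ≈ 28363 mm.
Depth of field = Df − Dn = 28363 − 17311 ≈ 11052 mm ≈ 11.1 m.

11.1 m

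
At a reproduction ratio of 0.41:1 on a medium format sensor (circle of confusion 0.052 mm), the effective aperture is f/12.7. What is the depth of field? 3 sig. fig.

7.86 mm

At magnification m, DoF ≈ 2·N_eff·c/m² = 2 × 12.7 × 0.052 / 0.41² = 1.321 / 0.1681 ≈ 7.86 mm.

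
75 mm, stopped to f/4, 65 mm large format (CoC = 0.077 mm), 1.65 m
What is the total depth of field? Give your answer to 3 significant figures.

Hyperfocal distance H = f²/(N·c) + f = 75²/(4 × 0.077) + 75 = 5625/0.308 + 75 ≈ 18338.0 mm ≈ 18.34 m.
Near limit Dn = s·(H − f)/(H + s − 2f) = 1650 × (18338.0 − 75) / (18338.0 + 1650 − 2 × 75) = 1650 × 18263.0 / 19838.0 ≈ 1519.00 mm.
Far limit Df = s·(H − f)/(H − s) = 1650 × (18338.0 − 75) / (18338.0 − 1650) = 1650 × 18263.0 / 16688.0 ≈ 1805.73 mm.
Depth of field = Df − Dn = 1805.73 − 1519.00 ≈ 286.73 mm.

287 mm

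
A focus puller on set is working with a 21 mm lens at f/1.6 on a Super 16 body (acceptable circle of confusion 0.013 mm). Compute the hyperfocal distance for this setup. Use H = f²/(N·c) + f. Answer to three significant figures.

21.2 m

Hyperfocal distance H = f²/(N·c) + f = 21²/(1.6 × 0.013) + 21 = 441/0.0208 + 21 ≈ 21222.9 mm ≈ 21.2 m.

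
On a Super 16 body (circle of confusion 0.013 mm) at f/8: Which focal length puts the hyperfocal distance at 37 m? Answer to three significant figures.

62.0 mm

From H = f²/(N·c) + f, with f ≪ H: f ≈ √(H·N·c) = √(37000 × 8 × 0.013) = √3848.0 ≈ 62.03 mm.
The +f correction barely moves this — solving exactly, f² + N·c·f − N·c·H = 0 ⇒ f = (−N·c + √((N·c)² + 4·N·c·H))/2 = (−0.104 + √15392)/2 ≈ 61.980 mm, so f ≈ 62.0 mm.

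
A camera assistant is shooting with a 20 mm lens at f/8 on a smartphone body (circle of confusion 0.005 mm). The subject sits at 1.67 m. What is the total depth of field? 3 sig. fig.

Hyperfocal distance H = f²/(N·c) + f = 20²/(8 × 0.005) + 20 = 400/0.04 + 20 ≈ 10020.0 mm ≈ 10.02 m.
Near limit Dn = s·(H − f)/(H + s − 2f) = 1670 × (10020.0 − 20) / (10020.0 + 1670 − 2 × 20) = 1670 × 10000.0 / 11650.0 ≈ 1433.48 mm.
Far limit Df = s·(H − f)/(H − s) = 1670 × (10020.0 − 20) / (10020.0 − 1670) = 1670 × 10000.0 / 8350.0 ≈ 2000.00 mm.
Depth of field = Df − Dn = 2000.00 − 1433.48 ≈ 566.52 mm ≈ 0.567 m.

0.567 m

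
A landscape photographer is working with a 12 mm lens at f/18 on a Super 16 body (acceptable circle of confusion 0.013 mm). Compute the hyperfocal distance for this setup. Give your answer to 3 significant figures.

Hyperfocal distance H = f²/(N·c) + f = 12²/(18 × 0.013) + 12 = 144/0.234 + 12 ≈ 627.4 mm ≈ 0.627 m.

0.627 m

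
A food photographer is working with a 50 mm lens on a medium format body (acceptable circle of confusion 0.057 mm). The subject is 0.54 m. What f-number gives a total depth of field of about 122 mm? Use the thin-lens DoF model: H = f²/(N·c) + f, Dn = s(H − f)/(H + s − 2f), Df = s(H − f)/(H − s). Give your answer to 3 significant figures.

Write h = H − f = f²/(N·c). The thin-lens limits are Dn = s·h/(h + (s−f)) and Df = s·h/(h − (s−f)), so DoF = Df − Dn = 2·s·(s−f)·h / (h² − (s−f)²).
That is a quadratic in h: DoF·h² − 2·s·(s−f)·h − DoF·(s−f)² = 0 ⇒ h = (s−f)·(s + √(s² + DoF²)) / DoF = 490 × (540 + √(540² + 122²)) / 122 = 490 × (540 + 553.610) / 122 ≈ 4392.4 mm.
Then N = f²/(c·h) = 50² / (0.057 × 4392.4) = 2500 / 250.36 ≈ 9.99.

f/9.99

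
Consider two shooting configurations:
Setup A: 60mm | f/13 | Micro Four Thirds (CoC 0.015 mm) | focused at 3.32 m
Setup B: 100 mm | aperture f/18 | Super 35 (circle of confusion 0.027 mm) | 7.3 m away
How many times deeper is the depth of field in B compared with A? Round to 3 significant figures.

4.81

Setup A: H = 60²/(13×0.015) + 60 ≈ 18521.5 mm; DoF = Df − Dn = 4032.0 − 2821.7 ≈ 1210.3 mm.
Setup B: H = 100²/(18×0.027) + 100 ≈ 20676.1 mm; DoF = Df − Dn = 11229.4 − 5407.7 ≈ 5821.7 mm.
Ratio = 5821.7 / 1210.3 ≈ 4.81.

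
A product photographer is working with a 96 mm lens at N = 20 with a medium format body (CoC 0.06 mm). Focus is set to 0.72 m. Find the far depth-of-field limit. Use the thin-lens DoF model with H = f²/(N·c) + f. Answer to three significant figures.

0.784 m

Hyperfocal distance H = f²/(N·c) + f = 96²/(20 × 0.06) + 96 = 9216/1.2 + 96 ≈ 7776.0 mm ≈ 7.776 m.
Far limit Df = s·(H − f)/(H − s) = 720 × (7776.0 − 96) / (7776.0 − 720) = 720 × 7680.0 / 7056.0 ≈ 783.67 mm ≈ 0.784 m.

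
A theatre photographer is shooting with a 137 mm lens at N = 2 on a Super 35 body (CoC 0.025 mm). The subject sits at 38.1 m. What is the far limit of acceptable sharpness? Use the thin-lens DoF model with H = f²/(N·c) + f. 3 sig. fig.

Hyperfocal distance H = f²/(N·c) + f = 137²/(2 × 0.025) + 137 = 18769/0.05 + 137 ≈ 375517.0 mm ≈ 375.5 m.
Far limit Df = s·(H − f)/(H − s) = 38100 × (375517.0 − 137) / (375517.0 − 38100) = 38100 × 375380.0 / 337417.0 ≈ 42387 mm ≈ 42.4 m.

42.4 m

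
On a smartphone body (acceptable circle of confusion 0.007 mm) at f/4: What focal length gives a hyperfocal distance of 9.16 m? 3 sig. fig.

From H = f²/(N·c) + f, with f ≪ H: f ≈ √(H·N·c) = √(9160 × 4 × 0.007) = √256.48 ≈ 16.01 mm.
The +f correction barely moves this — solving exactly, f² + N·c·f − N·c·H = 0 ⇒ f = (−N·c + √((N·c)² + 4·N·c·H))/2 = (−0.028 + √1025.9)/2 ≈ 16.001 mm, so f ≈ 16.0 mm.

16.0 mm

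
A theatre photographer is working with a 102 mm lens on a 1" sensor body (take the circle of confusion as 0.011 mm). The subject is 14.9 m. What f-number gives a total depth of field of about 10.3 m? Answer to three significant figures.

Write h = H − f = f²/(N·c). The thin-lens limits are Dn = s·h/(h + (s−f)) and Df = s·h/(h − (s−f)), so DoF = Df − Dn = 2·s·(s−f)·h / (h² − (s−f)²).
That is a quadratic in h: DoF·h² − 2·s·(s−f)·h − DoF·(s−f)² = 0 ⇒ h = (s−f)·(s + √(s² + DoF²)) / DoF = 14798 × (14900 + √(14900² + 10300²)) / 10300 = 14798 × (14900 + 18113.5) / 10300 ≈ 47431 mm.
Then N = f²/(c·h) = 102² / (0.011 × 47431) = 10404 / 521.74 ≈ 19.9.

f/19.9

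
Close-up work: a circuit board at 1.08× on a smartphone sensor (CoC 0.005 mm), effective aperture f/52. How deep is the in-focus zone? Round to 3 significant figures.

At magnification m, DoF ≈ 2·N_eff·c/m² = 2 × 52 × 0.005 / 1.08² = 0.52 / 1.166 ≈ 0.446 mm.

0.446 mm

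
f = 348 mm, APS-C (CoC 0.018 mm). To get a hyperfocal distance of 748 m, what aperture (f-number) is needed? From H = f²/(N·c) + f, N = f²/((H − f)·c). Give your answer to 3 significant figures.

Rearrange H = f²/(N·c) + f for N: N = f² / ((H − f)·c).
N = 348² / ((748000 − 348) × 0.018) = 121104 / 13458 ≈ 9.

f/9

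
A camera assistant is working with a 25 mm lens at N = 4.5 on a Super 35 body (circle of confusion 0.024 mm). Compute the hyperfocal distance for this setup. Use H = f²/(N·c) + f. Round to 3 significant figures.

5.81 m

Hyperfocal distance H = f²/(N·c) + f = 25²/(4.5 × 0.024) + 25 = 625/0.108 + 25 ≈ 5812.0 mm ≈ 5.81 m.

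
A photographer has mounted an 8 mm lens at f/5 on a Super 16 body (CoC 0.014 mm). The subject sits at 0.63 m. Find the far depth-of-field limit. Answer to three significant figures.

Hyperfocal distance H = f²/(N·c) + f = 8²/(5 × 0.014) + 8 = 64/0.07 + 8 ≈ 922.3 mm ≈ 0.922 m.
Far limit Df = s·(H − f)/(H − s) = 630 × (922.3 − 8) / (922.3 − 630) = 630 × 914.3 / 292.3 ≈ 1970.7 mm ≈ 1.97 m.

1.97 m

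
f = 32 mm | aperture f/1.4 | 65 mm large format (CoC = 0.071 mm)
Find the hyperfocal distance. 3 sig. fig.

Hyperfocal distance H = f²/(N·c) + f = 32²/(1.4 × 0.071) + 32 = 1024/0.0994 + 32 ≈ 10333.8 mm ≈ 10.3 m.

10.3 m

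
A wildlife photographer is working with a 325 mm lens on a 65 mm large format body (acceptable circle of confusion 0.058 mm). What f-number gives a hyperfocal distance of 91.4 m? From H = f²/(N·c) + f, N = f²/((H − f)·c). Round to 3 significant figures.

f/20

Rearrange H = f²/(N·c) + f for N: N = f² / ((H − f)·c).
N = 325² / ((91400 − 325) × 0.058) = 105625 / 5282 ≈ 20.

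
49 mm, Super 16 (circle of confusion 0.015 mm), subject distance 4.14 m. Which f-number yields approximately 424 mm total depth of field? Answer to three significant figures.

f/2.00

Write h = H − f = f²/(N·c). The thin-lens limits are Dn = s·h/(h + (s−f)) and Df = s·h/(h − (s−f)), so DoF = Df − Dn = 2·s·(s−f)·h / (h² − (s−f)²).
That is a quadratic in h: DoF·h² − 2·s·(s−f)·h − DoF·(s−f)² = 0 ⇒ h = (s−f)·(s + √(s² + DoF²)) / DoF = 4091 × (4140 + √(4140² + 424²)) / 424 = 4091 × (4140 + 4161.66) / 424 ≈ 80099 mm.
Then N = f²/(c·h) = 49² / (0.015 × 80099) = 2401 / 1201.5 ≈ 2.00.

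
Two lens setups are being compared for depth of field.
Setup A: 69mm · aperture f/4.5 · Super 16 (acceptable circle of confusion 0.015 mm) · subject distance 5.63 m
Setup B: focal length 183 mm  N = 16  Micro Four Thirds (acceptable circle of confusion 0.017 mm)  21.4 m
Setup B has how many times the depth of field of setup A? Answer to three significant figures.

Setup A: H = 69²/(4.5×0.015) + 69 ≈ 70602.3 mm; DoF = Df − Dn = 6111.87 − 5218.56 ≈ 893.31 mm.
Setup B: H = 183²/(16×0.017) + 183 ≈ 123304.3 mm; DoF = Df − Dn = 25855.6 − 18254.3 ≈ 7601.3 mm.
Ratio = 7601.3 / 893.31 ≈ 8.51.

8.51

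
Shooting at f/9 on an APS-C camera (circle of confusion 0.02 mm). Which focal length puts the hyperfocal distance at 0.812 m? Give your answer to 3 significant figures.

From H = f²/(N·c) + f, with f ≪ H: f ≈ √(H·N·c) = √(812 × 9 × 0.02) = √146.16 ≈ 12.09 mm.
Exact: f² + N·c·f − N·c·H = 0 ⇒ f = (−N·c + √((N·c)² + 4·N·c·H))/2 = (−0.18 + √584.67)/2 ≈ 12.000 mm ≈ 12.0 mm.

12.0 mm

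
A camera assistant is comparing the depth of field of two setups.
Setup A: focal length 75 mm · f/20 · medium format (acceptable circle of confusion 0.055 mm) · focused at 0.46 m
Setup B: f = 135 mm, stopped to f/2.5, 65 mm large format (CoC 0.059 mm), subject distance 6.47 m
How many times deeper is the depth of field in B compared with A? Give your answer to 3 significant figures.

9.55

Setup A: H = 75²/(20×0.055) + 75 ≈ 5188.6 mm; DoF = Df − Dn = 497.453 − 427.792 ≈ 69.661 mm.
Setup B: H = 135²/(2.5×0.059) + 135 ≈ 123694.3 mm; DoF = Df − Dn = 6819.65 − 6154.46 ≈ 665.19 mm.
Ratio = 665.19 / 69.661 ≈ 9.55.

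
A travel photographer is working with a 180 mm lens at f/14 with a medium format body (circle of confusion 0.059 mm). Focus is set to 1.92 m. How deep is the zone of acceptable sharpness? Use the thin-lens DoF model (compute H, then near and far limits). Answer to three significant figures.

171 mm

Hyperfocal distance H = f²/(N·c) + f = 180²/(14 × 0.059) + 180 = 32400/0.826 + 180 ≈ 39405.2 mm ≈ 39.41 m.
Near limit Dn = s·(H − f)/(H + s − 2f) = 1920 × (39405.2 − 180) / (39405.2 + 1920 − 2 × 180) = 1920 × 39225.2 / 40965.2 ≈ 1838.45 mm.
Far limit Df = s·(H − f)/(H − s) = 1920 × (39405.2 − 180) / (39405.2 − 1920) = 1920 × 39225.2 / 37485.2 ≈ 2009.12 mm.
Depth of field = Df − Dn = 2009.12 − 1838.45 ≈ 170.67 mm.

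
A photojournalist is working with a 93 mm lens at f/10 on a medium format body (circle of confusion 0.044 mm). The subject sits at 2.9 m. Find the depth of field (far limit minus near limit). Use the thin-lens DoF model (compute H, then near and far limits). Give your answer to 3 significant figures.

Hyperfocal distance H = f²/(N·c) + f = 93²/(10 × 0.044) + 93 = 8649/0.44 + 93 ≈ 19749.8 mm ≈ 19.75 m.
Near limit Dn = s·(H − f)/(H + s − 2f) = 2900 × (19749.8 − 93) / (19749.8 + 2900 − 2 × 93) = 2900 × 19656.8 / 22463.8 ≈ 2537.63 mm.
Far limit Df = s·(H − f)/(H − s) = 2900 × (19749.8 − 93) / (19749.8 − 2900) = 2900 × 19656.8 / 16849.8 ≈ 3383.11 mm.
Depth of field = Df − Dn = 3383.11 − 2537.63 ≈ 845.48 mm ≈ 0.845 m.

0.845 m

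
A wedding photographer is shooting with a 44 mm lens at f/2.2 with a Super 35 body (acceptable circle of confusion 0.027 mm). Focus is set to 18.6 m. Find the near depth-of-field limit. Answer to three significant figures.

11.9 m

Hyperfocal distance H = f²/(N·c) + f = 44²/(2.2 × 0.027) + 44 = 1936/0.0594 + 44 ≈ 32636.6 mm ≈ 32.64 m.
Near limit Dn = s·(H − f)/(H + s − 2f) = 18600 × (32636.6 − 44) / (32636.6 + 18600 − 2 × 44) = 18600 × 32592.6 / 51148.6 ≈ 11852 mm ≈ 11.9 m.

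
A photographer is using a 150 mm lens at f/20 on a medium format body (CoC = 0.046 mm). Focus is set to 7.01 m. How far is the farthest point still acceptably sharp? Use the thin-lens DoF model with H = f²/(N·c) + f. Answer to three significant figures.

9.74 m

Hyperfocal distance H = f²/(N·c) + f = 150²/(20 × 0.046) + 150 = 22500/0.92 + 150 ≈ 24606.5 mm ≈ 24.61 m.
Far limit Df = s·(H − f)/(H − s) = 7010 × (24606.5 − 150) / (24606.5 − 7010) = 7010 × 24456.5 / 17596.5 ≈ 9742.8 mm ≈ 9.74 m.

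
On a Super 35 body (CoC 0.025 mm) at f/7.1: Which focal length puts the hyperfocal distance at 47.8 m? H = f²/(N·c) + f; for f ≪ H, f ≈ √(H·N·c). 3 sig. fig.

92.0 mm

From H = f²/(N·c) + f, with f ≪ H: f ≈ √(H·N·c) = √(47800 × 7.1 × 0.025) = √8484.5 ≈ 92.11 mm.
Exact: f² + N·c·f − N·c·H = 0 ⇒ f = (−N·c + √((N·c)² + 4·N·c·H))/2 = (−0.1775 + √33938)/2 ≈ 92.023 mm ≈ 92.0 mm.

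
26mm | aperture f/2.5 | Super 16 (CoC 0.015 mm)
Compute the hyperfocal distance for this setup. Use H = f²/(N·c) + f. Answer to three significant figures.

Hyperfocal distance H = f²/(N·c) + f = 26²/(2.5 × 0.015) + 26 = 676/0.0375 + 26 ≈ 18052.7 mm ≈ 18.1 m.

18.1 m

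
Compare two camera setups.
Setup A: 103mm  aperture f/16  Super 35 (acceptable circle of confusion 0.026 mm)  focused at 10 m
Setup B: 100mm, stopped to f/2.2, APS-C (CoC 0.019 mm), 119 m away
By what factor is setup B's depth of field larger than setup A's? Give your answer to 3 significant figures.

17.2

Setup A: H = 103²/(16×0.026) + 103 ≈ 25605.4 mm; DoF = Df − Dn = 16342.0 − 7204.2 ≈ 9137.8 mm.
Setup B: H = 100²/(2.2×0.019) + 100 ≈ 239334.4 mm; DoF = Df − Dn = 236581 − 79492 ≈ 157089 mm.
Ratio = 157089 / 9137.8 ≈ 17.2.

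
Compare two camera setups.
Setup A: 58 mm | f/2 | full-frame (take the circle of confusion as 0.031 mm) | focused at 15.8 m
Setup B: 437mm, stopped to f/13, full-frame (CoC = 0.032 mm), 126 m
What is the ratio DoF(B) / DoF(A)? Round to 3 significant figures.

Setup A: H = 58²/(2×0.031) + 58 ≈ 54316.1 mm; DoF = Df − Dn = 22258 − 12247 ≈ 10011 mm.
Setup B: H = 437²/(13×0.032) + 437 ≈ 459497.1 mm; DoF = Df − Dn = 173440 − 98938 ≈ 74502 mm.
Ratio = 74502 / 10011 ≈ 7.44.

7.44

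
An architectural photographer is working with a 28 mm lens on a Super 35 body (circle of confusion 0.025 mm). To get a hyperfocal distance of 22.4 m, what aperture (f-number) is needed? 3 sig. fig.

Rearrange H = f²/(N·c) + f for N: N = f² / ((H − f)·c).
N = 28² / ((22400 − 28) × 0.025) = 784 / 559.3 ≈ 1.40.

f/1.40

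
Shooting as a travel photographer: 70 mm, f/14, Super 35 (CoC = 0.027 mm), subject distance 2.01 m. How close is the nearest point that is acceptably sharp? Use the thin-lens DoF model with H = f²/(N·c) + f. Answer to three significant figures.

1.75 m

Hyperfocal distance H = f²/(N·c) + f = 70²/(14 × 0.027) + 70 = 4900/0.378 + 70 ≈ 13033.0 mm ≈ 13.03 m.
Near limit Dn = s·(H − f)/(H + s − 2f) = 2010 × (13033.0 − 70) / (13033.0 + 2010 − 2 × 70) = 2010 × 12963.0 / 14903.0 ≈ 1748.3 mm ≈ 1.75 m.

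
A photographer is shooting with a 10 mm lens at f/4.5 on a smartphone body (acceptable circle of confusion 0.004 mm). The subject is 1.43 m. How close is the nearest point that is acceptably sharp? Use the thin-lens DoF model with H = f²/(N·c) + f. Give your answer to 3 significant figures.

Hyperfocal distance H = f²/(N·c) + f = 10²/(4.5 × 0.004) + 10 = 100/0.018 + 10 ≈ 5565.6 mm ≈ 5.566 m.
Near limit Dn = s·(H − f)/(H + s − 2f) = 1430 × (5565.6 − 10) / (5565.6 + 1430 − 2 × 10) = 1430 × 5555.6 / 6975.6 ≈ 1138.9 mm ≈ 1.14 m.

1.14 m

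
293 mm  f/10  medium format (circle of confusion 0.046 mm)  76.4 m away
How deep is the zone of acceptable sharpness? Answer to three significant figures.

Hyperfocal distance H = f²/(N·c) + f = 293²/(10 × 0.046) + 293 = 85849/0.46 + 293 ≈ 186921.3 mm ≈ 186.9 m.
Near limit Dn = s·(H − f)/(H + s − 2f) = 76400 × (186921.3 − 293) / (186921.3 + 76400 − 2 × 293) = 76400 × 186628.3 / 262735.3 ≈ 54269 mm.
Far limit Df = s·(H − f)/(H − s) = 76400 × (186921.3 − 293) / (186921.3 − 76400) = 76400 × 186628.3 / 110521.3 ≈ 129010 mm.
Depth of field = Df − Dn = 129010 − 54269 ≈ 74741 mm ≈ 74.7 m.

74.7 m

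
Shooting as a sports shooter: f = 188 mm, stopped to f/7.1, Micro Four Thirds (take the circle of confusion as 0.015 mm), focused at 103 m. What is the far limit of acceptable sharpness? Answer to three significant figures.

Hyperfocal distance H = f²/(N·c) + f = 188²/(7.1 × 0.015) + 188 = 35344/0.1065 + 188 ≈ 332056.5 mm ≈ 332.1 m.
Far limit Df = s·(H − f)/(H − s) = 103000 × (332056.5 − 188) / (332056.5 − 103000) = 103000 × 331868.5 / 229056.5 ≈ 149232 mm ≈ 149 m.

149 m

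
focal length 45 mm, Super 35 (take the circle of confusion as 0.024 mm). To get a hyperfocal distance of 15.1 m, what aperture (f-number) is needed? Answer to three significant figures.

f/5.60

Rearrange H = f²/(N·c) + f for N: N = f² / ((H − f)·c).
N = 45² / ((15100 − 45) × 0.024) = 2025 / 361.3 ≈ 5.60.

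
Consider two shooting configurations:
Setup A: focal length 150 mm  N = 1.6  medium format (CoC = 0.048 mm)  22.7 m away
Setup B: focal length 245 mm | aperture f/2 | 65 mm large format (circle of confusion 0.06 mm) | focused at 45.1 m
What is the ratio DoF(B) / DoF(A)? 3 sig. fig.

Setup A: H = 150²/(1.6×0.048) + 150 ≈ 293118.8 mm; DoF = Df − Dn = 24592.9 − 21077.6 ≈ 3515.3 mm.
Setup B: H = 245²/(2×0.06) + 245 ≈ 500453.3 mm; DoF = Df − Dn = 49542.6 − 41388.6 ≈ 8154.0 mm.
Ratio = 8154.0 / 3515.3 ≈ 2.32.

2.32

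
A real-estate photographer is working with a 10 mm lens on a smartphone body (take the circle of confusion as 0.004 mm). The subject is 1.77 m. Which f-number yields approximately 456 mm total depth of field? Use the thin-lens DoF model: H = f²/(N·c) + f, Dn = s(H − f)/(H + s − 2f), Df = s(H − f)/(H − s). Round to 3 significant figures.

Write h = H − f = f²/(N·c). The thin-lens limits are Dn = s·h/(h + (s−f)) and Df = s·h/(h − (s−f)), so DoF = Df − Dn = 2·s·(s−f)·h / (h² − (s−f)²).
That is a quadratic in h: DoF·h² − 2·s·(s−f)·h − DoF·(s−f)² = 0 ⇒ h = (s−f)·(s + √(s² + DoF²)) / DoF = 1760 × (1770 + √(1770² + 456²)) / 456 = 1760 × (1770 + 1827.80) / 456 ≈ 13886 mm.
Then N = f²/(c·h) = 10² / (0.004 × 13886) = 100 / 55.545 ≈ 1.80.

f/1.80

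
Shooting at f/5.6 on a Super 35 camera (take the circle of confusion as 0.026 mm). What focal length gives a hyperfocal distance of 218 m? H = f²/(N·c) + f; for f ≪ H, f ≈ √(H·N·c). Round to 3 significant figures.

178 mm

From H = f²/(N·c) + f, with f ≪ H: f ≈ √(H·N·c) = √(218000 × 5.6 × 0.026) = √31741 ≈ 178.2 mm.
The +f correction barely moves this — solving exactly, f² + N·c·f − N·c·H = 0 ⇒ f = (−N·c + √((N·c)² + 4·N·c·H))/2 = (−0.1456 + √126963)/2 ≈ 178.09 mm, so f ≈ 178 mm.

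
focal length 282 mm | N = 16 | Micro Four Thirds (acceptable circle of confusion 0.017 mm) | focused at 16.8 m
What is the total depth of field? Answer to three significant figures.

Hyperfocal distance H = f²/(N·c) + f = 282²/(16 × 0.017) + 282 = 79524/0.272 + 282 ≈ 292649.6 mm ≈ 292.6 m.
Near limit Dn = s·(H − f)/(H + s − 2f) = 16800 × (292649.6 − 282) / (292649.6 + 16800 − 2 × 282) = 16800 × 292367.6 / 308885.6 ≈ 15901.6 mm.
Far limit Df = s·(H − f)/(H − s) = 16800 × (292649.6 − 282) / (292649.6 − 16800) = 16800 × 292367.6 / 275849.6 ≈ 17806.0 mm.
Depth of field = Df − Dn = 17806.0 − 15901.6 ≈ 1904.4 mm ≈ 1.90 m.

1.90 m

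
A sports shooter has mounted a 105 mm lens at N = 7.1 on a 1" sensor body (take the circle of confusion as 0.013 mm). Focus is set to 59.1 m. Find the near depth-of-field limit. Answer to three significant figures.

39.6 m

Hyperfocal distance H = f²/(N·c) + f = 105²/(7.1 × 0.013) + 105 = 11025/0.0923 + 105 ≈ 119552.5 mm ≈ 119.6 m.
Near limit Dn = s·(H − f)/(H + s − 2f) = 59100 × (119552.5 − 105) / (119552.5 + 59100 − 2 × 105) = 59100 × 119447.5 / 178442.5 ≈ 39561 mm ≈ 39.6 m.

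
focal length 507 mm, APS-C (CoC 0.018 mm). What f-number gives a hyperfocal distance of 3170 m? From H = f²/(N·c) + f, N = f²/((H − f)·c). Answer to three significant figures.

f/4.51

Rearrange H = f²/(N·c) + f for N: N = f² / ((H − f)·c).
N = 507² / ((3170000 − 507) × 0.018) = 257049 / 57051 ≈ 4.51.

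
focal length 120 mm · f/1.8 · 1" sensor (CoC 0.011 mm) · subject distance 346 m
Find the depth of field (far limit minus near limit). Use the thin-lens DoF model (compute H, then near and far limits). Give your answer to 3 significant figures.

425 m

Hyperfocal distance H = f²/(N·c) + f = 120²/(1.8 × 0.011) + 120 = 14400/0.0198 + 120 ≈ 727392.7 mm ≈ 727.4 m.
Near limit Dn = s·(H − f)/(H + s − 2f) = 346000 × (727392.7 − 120) / (727392.7 + 346000 − 2 × 120) = 346000 × 727272.7 / 1073152.7 ≈ 234483 mm.
Far limit Df = s·(H − f)/(H − s) = 346000 × (727392.7 − 120) / (727392.7 − 346000) = 346000 × 727272.7 / 381392.7 ≈ 659783 mm.
Depth of field = Df − Dn = 659783 − 234483 ≈ 425300 mm ≈ 425 m.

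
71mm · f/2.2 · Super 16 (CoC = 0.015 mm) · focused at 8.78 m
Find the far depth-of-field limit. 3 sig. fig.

9.31 m

Hyperfocal distance H = f²/(N·c) + f = 71²/(2.2 × 0.015) + 71 = 5041/0.033 + 71 ≈ 152828.6 mm ≈ 152.8 m.
Far limit Df = s·(H − f)/(H − s) = 8780 × (152828.6 − 71) / (152828.6 − 8780) = 8780 × 152757.6 / 144048.6 ≈ 9310.8 mm ≈ 9.31 m.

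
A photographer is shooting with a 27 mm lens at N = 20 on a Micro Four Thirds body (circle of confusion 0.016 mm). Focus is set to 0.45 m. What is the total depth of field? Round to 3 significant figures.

173 mm

Hyperfocal distance H = f²/(N·c) + f = 27²/(20 × 0.016) + 27 = 729/0.32 + 27 ≈ 2305.1 mm ≈ 2.305 m.
Near limit Dn = s·(H − f)/(H + s − 2f) = 450 × (2305.1 − 27) / (2305.1 + 450 − 2 × 27) = 450 × 2278.1 / 2701.1 ≈ 379.53 mm.
Far limit Df = s·(H − f)/(H − s) = 450 × (2305.1 − 27) / (2305.1 − 450) = 450 × 2278.1 / 1855.1 ≈ 552.61 mm.
Depth of field = Df − Dn = 552.61 − 379.53 ≈ 173.08 mm.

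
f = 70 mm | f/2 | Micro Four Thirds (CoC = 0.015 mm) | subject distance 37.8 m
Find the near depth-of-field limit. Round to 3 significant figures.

30.7 m

Hyperfocal distance H = f²/(N·c) + f = 70²/(2 × 0.015) + 70 = 4900/0.03 + 70 ≈ 163403.3 mm ≈ 163.4 m.
Near limit Dn = s·(H − f)/(H + s − 2f) = 37800 × (163403.3 − 70) / (163403.3 + 37800 − 2 × 70) = 37800 × 163333.3 / 201063.3 ≈ 30707 mm ≈ 30.7 m.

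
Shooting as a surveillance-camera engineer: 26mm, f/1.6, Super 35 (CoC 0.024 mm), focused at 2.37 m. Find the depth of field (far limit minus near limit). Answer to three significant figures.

Hyperfocal distance H = f²/(N·c) + f = 26²/(1.6 × 0.024) + 26 = 676/0.0384 + 26 ≈ 17630.2 mm ≈ 17.63 m.
Near limit Dn = s·(H − f)/(H + s − 2f) = 2370 × (17630.2 − 26) / (17630.2 + 2370 − 2 × 26) = 2370 × 17604.2 / 19948.2 ≈ 2091.51 mm.
Far limit Df = s·(H − f)/(H − s) = 2370 × (17630.2 − 26) / (17630.2 − 2370) = 2370 × 17604.2 / 15260.2 ≈ 2734.04 mm.
Depth of field = Df − Dn = 2734.04 − 2091.51 ≈ 642.53 mm ≈ 0.643 m.

0.643 m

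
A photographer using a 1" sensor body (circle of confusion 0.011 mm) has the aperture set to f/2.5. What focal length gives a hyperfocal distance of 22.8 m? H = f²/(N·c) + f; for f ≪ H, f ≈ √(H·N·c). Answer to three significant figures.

From H = f²/(N·c) + f, with f ≪ H: f ≈ √(H·N·c) = √(22800 × 2.5 × 0.011) = √627.00 ≈ 25.04 mm.
The +f correction barely moves this — solving exactly, f² + N·c·f − N·c·H = 0 ⇒ f = (−N·c + √((N·c)² + 4·N·c·H))/2 = (−0.0275 + √2508.0)/2 ≈ 25.026 mm, so f ≈ 25.0 mm.

25.0 mm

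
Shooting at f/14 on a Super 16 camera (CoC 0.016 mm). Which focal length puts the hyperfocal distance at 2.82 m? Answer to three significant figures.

25.0 mm

From H = f²/(N·c) + f, with f ≪ H: f ≈ √(H·N·c) = √(2820 × 14 × 0.016) = √631.68 ≈ 25.13 mm.
Exact: f² + N·c·f − N·c·H = 0 ⇒ f = (−N·c + √((N·c)² + 4·N·c·H))/2 = (−0.224 + √2526.8)/2 ≈ 25.021 mm ≈ 25.0 mm.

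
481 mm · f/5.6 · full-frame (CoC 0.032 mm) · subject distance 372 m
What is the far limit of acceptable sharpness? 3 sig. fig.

522 m

Hyperfocal distance H = f²/(N·c) + f = 481²/(5.6 × 0.032) + 481 = 231361/0.1792 + 481 ≈ 1291558.0 mm ≈ 1292 m.
Far limit Df = s·(H − f)/(H − s) = 372000 × (1291558.0 − 481) / (1291558.0 − 372000) = 372000 × 1291077.0 / 919558.0 ≈ 522295 mm ≈ 522 m.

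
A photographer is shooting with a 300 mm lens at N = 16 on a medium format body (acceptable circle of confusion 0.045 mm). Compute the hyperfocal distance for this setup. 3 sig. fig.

Hyperfocal distance H = f²/(N·c) + f = 300²/(16 × 0.045) + 300 = 90000/0.72 + 300 ≈ 125300.0 mm ≈ 125 m.

125 m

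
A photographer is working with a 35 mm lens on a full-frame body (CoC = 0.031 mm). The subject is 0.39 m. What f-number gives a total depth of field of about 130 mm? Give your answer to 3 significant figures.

Write h = H − f = f²/(N·c). The thin-lens limits are Dn = s·h/(h + (s−f)) and Df = s·h/(h − (s−f)), so DoF = Df − Dn = 2·s·(s−f)·h / (h² − (s−f)²).
That is a quadratic in h: DoF·h² − 2·s·(s−f)·h − DoF·(s−f)² = 0 ⇒ h = (s−f)·(s + √(s² + DoF²)) / DoF = 355 × (390 + √(390² + 130²)) / 130 = 355 × (390 + 411.096) / 130 ≈ 2187.6 mm.
Then N = f²/(c·h) = 35² / (0.031 × 2187.6) = 1225 / 67.816 ≈ 18.1.

f/18.1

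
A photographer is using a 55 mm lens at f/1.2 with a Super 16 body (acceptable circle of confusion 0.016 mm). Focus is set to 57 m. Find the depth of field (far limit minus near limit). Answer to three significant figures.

Hyperfocal distance H = f²/(N·c) + f = 55²/(1.2 × 0.016) + 55 = 3025/0.0192 + 55 ≈ 157607.1 mm ≈ 157.6 m.
Near limit Dn = s·(H − f)/(H + s − 2f) = 57000 × (157607.1 − 55) / (157607.1 + 57000 − 2 × 55) = 57000 × 157552.1 / 214497.1 ≈ 41868 mm.
Far limit Df = s·(H − f)/(H − s) = 57000 × (157607.1 − 55) / (157607.1 − 57000) = 57000 × 157552.1 / 100607.1 ≈ 89263 mm.
Depth of field = Df − Dn = 89263 − 41868 ≈ 47395 mm ≈ 47.4 m.

47.4 m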